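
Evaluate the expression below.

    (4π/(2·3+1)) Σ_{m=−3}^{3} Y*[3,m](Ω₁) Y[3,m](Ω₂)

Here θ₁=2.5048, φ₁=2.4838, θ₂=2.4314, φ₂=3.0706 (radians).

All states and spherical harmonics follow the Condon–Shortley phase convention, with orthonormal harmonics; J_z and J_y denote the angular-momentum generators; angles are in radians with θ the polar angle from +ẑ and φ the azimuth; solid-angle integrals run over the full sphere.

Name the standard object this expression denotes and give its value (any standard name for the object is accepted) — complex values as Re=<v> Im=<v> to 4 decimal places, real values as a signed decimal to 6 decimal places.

Legendre polynomial (addition theorem), +0.628177

This sum is the spherical-harmonic addition theorem: it equals the Legendre polynomial P_l(cos γ) of the angle γ between the two directions.
Summing Y*_{l m}(θ₁,φ₁)·Y_{l m}(θ₂,φ₂) over m ∈ [−3, 3]; prefactor 4π/(2·3+1) = 1.795196:
  term(m=-3) = -0.00191 - 0.00996j   from Y*(Ω₁)=0.03437 + 0.08070j, Y(Ω₂)=-0.11302 - 0.02444j
  term(m=-2) = 0.03702 - 0.08825j   from Y*(Ω₁)=-0.07334 + 0.28111j, Y(Ω₂)=-0.32608 - 0.04661j
  term(m=-1) = 0.14109 - 0.09381j   from Y*(Ω₁)=-0.33945 + 0.26225j, Y(Ω₂)=-0.39400 - 0.02802j
  term(m=+0) = -0.00247 + 0.00000j   from Y*(Ω₁)=-0.06965 + 0.00000j, Y(Ω₂)=0.03548 + 0.00000j
  term(m=+1) = 0.14109 + 0.09381j   from Y*(Ω₁)=0.33945 + 0.26225j, Y(Ω₂)=0.39400 - 0.02802j
  term(m=+2) = 0.03702 + 0.08825j   from Y*(Ω₁)=-0.07334 - 0.28111j, Y(Ω₂)=-0.32608 + 0.04661j
  term(m=+3) = -0.00191 + 0.00996j   from Y*(Ω₁)=-0.03437 + 0.08070j, Y(Ω₂)=0.11302 - 0.02444j
Accumulated sum 0.34992 + 0.00000j; after 4π/(2l+1) scaling, 0.62818 + 0.00000j ⇒ P_3 = 0.628177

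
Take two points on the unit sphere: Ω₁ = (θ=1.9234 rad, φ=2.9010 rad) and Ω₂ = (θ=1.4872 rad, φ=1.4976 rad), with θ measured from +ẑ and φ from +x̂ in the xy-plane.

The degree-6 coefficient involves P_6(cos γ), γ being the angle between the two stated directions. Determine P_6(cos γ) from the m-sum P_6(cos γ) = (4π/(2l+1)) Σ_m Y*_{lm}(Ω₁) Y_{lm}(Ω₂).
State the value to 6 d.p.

Summing Y*_{l m}(θ₁,φ₁)·Y_{l m}(θ₂,φ₂) over m ∈ [−6, 6]; prefactor 4π/(2·6+1) = 0.966644:
  term(m=-6) = (-0.083778, 0.131742)   from Y*(Ω₁)=(0.041881, -0.327370), Y(Ω₂)=(-0.428158, -0.201139)
  term(m=-5) = (-0.042899, -0.038687)   from Y*(Ω₁)=(0.151284, -0.392566), Y(Ω₂)=(0.049138, -0.128215)
  term(m=-4) = (-0.021984, 0.017402)   from Y*(Ω₁)=(0.049335, -0.070824), Y(Ω₂)=(-0.311017, -0.093756)
  term(m=-3) = (0.023772, 0.043289)   from Y*(Ω₁)=(-0.235610, 0.207388), Y(Ω₂)=(0.034273, -0.153562)
  term(m=-2) = (0.051998, -0.018089)   from Y*(Ω₁)=(-0.172233, 0.089926), Y(Ω₂)=(-0.280323, -0.041333)
  term(m=-1) = (-0.006913, -0.040910)   from Y*(Ω₁)=(0.245281, -0.060179), Y(Ω₂)=(0.012014, -0.163842)
  term(m=+0) = (-0.059436, 0.000000)   from Y*(Ω₁)=(0.218294, -0.000000), Y(Ω₂)=(-0.272277, 0.000000)
  term(m=+1) = (-0.006913, 0.040910)   from Y*(Ω₁)=(-0.245281, -0.060179), Y(Ω₂)=(-0.012014, -0.163842)
  term(m=+2) = (0.051998, 0.018089)   from Y*(Ω₁)=(-0.172233, -0.089926), Y(Ω₂)=(-0.280323, 0.041333)
  term(m=+3) = (0.023772, -0.043289)   from Y*(Ω₁)=(0.235610, 0.207388), Y(Ω₂)=(-0.034273, -0.153562)
  term(m=+4) = (-0.021984, -0.017402)   from Y*(Ω₁)=(0.049335, 0.070824), Y(Ω₂)=(-0.311017, 0.093756)
  term(m=+5) = (-0.042899, 0.038687)   from Y*(Ω₁)=(-0.151284, -0.392566), Y(Ω₂)=(-0.049138, -0.128215)
  term(m=+6) = (-0.083778, -0.131742)   from Y*(Ω₁)=(0.041881, 0.327370), Y(Ω₂)=(-0.428158, 0.201139)
Total Σ_m = (-0.219046, 0.000000). Multiply by 0.966644: (-0.211740, 0.000000). P_6(cos γ) = -0.211740

-0.211740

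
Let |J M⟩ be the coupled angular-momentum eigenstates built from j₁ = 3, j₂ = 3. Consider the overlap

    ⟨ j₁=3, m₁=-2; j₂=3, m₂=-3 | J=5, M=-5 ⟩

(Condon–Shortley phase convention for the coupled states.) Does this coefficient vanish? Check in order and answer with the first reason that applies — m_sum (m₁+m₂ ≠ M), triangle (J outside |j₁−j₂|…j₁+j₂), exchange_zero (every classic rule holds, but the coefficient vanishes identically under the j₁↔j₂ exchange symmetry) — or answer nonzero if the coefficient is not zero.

nonzero

m-sum: m₁+m₂ = -2+(-3) = -5, M = -5  ✓
triangle: |j₁−j₂| = 0 ≤ J = 5 ≤ j₁+j₂ = 6  ✓
exchange: j₁≠j₂ or m₁≠m₂ — the exchange symmetry imposes no constraint here
value check: CG = +√(1/2) = +0.707107 ≠ 0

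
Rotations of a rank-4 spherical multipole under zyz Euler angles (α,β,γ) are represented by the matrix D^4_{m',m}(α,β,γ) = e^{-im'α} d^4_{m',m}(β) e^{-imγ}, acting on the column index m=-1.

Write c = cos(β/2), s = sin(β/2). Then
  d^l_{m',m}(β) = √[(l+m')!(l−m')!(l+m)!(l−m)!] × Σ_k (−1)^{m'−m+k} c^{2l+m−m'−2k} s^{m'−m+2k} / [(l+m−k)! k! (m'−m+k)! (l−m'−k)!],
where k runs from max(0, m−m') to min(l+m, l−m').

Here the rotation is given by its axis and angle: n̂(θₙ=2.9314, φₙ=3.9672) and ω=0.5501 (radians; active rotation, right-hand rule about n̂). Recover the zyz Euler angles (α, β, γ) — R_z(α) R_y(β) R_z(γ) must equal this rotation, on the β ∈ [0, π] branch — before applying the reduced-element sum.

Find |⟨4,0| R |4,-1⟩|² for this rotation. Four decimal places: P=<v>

P=0.0604

Axis–angle → zyz. n̂ = (sinθₙcosφₙ, sinθₙsinφₙ, cosθₙ) = (-0.141487, -0.153348, -0.977991), ω = 0.5501.
R = I cosω + sinω [n̂]ₓ + (1−cosω) n̂n̂ᵀ gives
  R = [+0.855426, +0.514468, -0.059752; -0.508066, +0.855941, +0.096091; +0.100580, -0.051840, +0.993578]
β = atan2(√(R₁₃²+R₂₃²), R₃₃) = 0.113396; α = atan2(R₂₃, R₁₃) mod 2π = 2.127116; γ = atan2(R₃₂, −R₃₁) mod 2π = 3.617494
First d^4_{0,-1}(β=0.1134), then the phase factors e^{-i(0)α} and e^{-i(-1)γ}:
c=cos(0.113396/2)=0.998393, s=sin(0.113396/2)=0.056668; N=√[24·24·6·120]=643.987578
Admissible k: 0..3 (factorial args all ≥0)
  k=0: (−1)^1·643.9876/(144)·0.9984^7·0.0567^1 = -0.250589
  k=1: (−1)^2·643.9876/(24)·0.9984^5·0.0567^3 = +0.004844
  k=2: (−1)^3·643.9876/(24)·0.9984^3·0.0567^5 = -0.000016
  k=3: (−1)^4·643.9876/(144)·0.9984^1·0.0567^7 = +0.000000
d^4_{0,-1}(0.1134) = -0.250589 +0.004844 -0.000016 +0.000000 = -0.245761
|D^4_{0,-1}|² = |d^4_{0,-1}(β)|² = (-0.245761)² = 0.060399 (the z-rotation phases have unit modulus)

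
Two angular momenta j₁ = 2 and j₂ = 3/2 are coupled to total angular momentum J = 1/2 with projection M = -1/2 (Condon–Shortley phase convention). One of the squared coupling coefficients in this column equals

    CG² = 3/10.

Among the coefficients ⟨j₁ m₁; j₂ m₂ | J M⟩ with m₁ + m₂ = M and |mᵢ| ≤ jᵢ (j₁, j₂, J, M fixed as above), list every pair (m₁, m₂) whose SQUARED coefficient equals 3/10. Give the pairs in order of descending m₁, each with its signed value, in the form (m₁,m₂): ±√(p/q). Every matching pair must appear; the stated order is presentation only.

(-1,1/2): +√(3/10)

Admissible pairs with m₁+m₂ = M = -1/2: (-2,3/2), (-1,1/2), (0,-1/2), (1,-3/2)
  (m₁,m₂)=(1,-3/2): CG² = 1/10, CG = +√(1/10)
  (m₁,m₂)=(0,-1/2): CG² = 1/5, CG = −√(1/5)
  (m₁,m₂)=(-1,1/2): CG² = 3/10, CG = +√(3/10)   ← matches the target
  (m₁,m₂)=(-2,3/2): CG² = 2/5, CG = −√(2/5)
Pairs with CG² = 3/10: (-1,1/2): +√(3/10)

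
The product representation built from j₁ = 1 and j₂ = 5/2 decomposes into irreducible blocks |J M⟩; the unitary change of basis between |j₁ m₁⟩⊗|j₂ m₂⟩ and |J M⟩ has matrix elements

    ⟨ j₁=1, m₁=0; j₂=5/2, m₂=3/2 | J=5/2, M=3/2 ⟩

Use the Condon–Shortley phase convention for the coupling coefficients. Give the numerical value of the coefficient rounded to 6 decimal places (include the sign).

triangle: 1!×1!×4!/7! = 24/5040
(j±m)!: 1!×1!×4!×1!×4!×1! = 576
prefactor² = (2J+1)×Δ×N² = 576/35
  k=0: +1/(0!×1!×1!×4!×0!×0!) = 1/24
  k=1: −1/(1!×0!×0!×3!×1!×1!) = -1/6
Σ = -1/8  ⇒  CG² = 576/35×(-1/8)² = 9/35
CG = −√(9/35) = -0.507093

−√(9/35) = -0.507093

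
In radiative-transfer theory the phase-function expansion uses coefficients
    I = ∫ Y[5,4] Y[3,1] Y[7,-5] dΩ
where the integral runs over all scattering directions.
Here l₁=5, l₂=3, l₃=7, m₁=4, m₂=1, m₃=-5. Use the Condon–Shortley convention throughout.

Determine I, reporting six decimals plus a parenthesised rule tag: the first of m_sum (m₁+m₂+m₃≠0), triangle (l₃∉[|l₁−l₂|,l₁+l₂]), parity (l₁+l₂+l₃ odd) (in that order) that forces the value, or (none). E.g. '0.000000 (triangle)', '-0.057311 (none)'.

L=15 odd ⇒ parity kills the (l;000) factor ⇒ I = 0

0.000000 (parity)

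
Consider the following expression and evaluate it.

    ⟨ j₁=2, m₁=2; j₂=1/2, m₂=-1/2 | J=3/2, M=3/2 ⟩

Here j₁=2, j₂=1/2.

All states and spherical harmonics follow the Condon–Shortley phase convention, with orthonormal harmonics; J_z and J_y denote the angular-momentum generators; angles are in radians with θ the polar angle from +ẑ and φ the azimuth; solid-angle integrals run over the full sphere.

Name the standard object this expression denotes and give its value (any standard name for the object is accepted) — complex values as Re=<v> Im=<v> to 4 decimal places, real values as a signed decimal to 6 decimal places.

This is a Clebsch–Gordan (vector-coupling) coefficient.
j₁+j₂−J=1  J+j₁−j₂=3  J−j₁+j₂=0  j₁+j₂+J+1=5
(j₁±m₁, j₂±m₂, J±M) = (4,0,0,1,3,0)
P² = 144/5
sum k=0..0:
  [0] +1/6 = 1/6
S = 1/6
C² = P²·S² = 4/5 ; C = +0.894427

Clebsch–Gordan coefficient, +√(4/5) ≈ +0.894427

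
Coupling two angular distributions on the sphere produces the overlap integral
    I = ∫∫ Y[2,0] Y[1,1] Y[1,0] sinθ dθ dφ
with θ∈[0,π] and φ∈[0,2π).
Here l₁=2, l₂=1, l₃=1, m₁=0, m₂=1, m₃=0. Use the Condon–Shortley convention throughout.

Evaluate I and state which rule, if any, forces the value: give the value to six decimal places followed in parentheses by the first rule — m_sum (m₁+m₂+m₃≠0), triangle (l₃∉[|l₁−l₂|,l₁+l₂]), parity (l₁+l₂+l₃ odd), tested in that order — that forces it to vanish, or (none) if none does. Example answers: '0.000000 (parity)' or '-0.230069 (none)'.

0 + 1 + 0 = 1 ≠ 0: azimuthal integral kills it; I = 0

0.000000 (m_sum)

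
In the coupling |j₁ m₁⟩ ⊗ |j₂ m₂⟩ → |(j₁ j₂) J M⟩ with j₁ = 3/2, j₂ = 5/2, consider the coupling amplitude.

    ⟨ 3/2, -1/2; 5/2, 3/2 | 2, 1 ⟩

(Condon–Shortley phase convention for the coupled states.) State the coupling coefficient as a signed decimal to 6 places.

+0.154303  (= +√(1/42))

triangle: 2!×1!×3!/7! = 12/5040
(j±m)!: 1!×2!×4!×1!×3!×1! = 288
prefactor² = (2J+1)×Δ×N² = 24/7
  k=1: −1/(1!×1!×1!×3!×0!×0!) = -1/6
  k=2: +1/(2!×0!×0!×2!×1!×1!) = 1/4
Σ = 1/12  ⇒  CG² = 24/7×(1/12)² = 1/42
CG = +√(1/42) = +0.154303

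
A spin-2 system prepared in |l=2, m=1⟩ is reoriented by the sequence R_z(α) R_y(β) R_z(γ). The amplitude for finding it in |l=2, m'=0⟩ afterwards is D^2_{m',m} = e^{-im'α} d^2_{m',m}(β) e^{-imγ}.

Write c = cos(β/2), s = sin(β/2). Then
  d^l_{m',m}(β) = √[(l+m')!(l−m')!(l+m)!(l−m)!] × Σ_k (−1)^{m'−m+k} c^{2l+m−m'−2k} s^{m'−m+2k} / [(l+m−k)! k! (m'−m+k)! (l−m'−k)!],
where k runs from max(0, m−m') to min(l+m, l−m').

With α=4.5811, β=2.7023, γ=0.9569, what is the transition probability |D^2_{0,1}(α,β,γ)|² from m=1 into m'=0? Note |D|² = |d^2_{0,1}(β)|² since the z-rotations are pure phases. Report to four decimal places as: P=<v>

First d^2_{0,1}(β=2.7023), then the phase factors e^{-i(0)α} and e^{-i(1)γ}:
With c≡cos(β/2)=0.217884 and s≡sin(β/2)=0.975975, N=[2·2·6·1]^{1/2}=4.898979
k∈{1,2} keeps every argument non-negative
  k=1: (−1)^0·4.8990/(2)·0.2179^3·0.9760^1 = +0.024728
  k=2: (−1)^1·4.8990/(2)·0.2179^1·0.9760^3 = -0.496155
d^2_{0,1}(2.7023) = +0.024728 -0.496155 = -0.471427
|D^2_{0,1}|² = |d^2_{0,1}(β)|² = (-0.471427)² = 0.222243 (the z-rotation phases have unit modulus)

P=0.2222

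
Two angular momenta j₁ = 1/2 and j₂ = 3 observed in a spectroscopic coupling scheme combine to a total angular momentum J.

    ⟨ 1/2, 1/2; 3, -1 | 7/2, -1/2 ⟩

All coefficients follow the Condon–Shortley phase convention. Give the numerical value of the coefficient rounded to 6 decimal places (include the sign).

triangle: 0!×1!×6!/8! = 720/40320
(j±m)!: 1!×0!×2!×4!×3!×4! = 6912
prefactor² = (2J+1)×Δ×N² = 6912/7
  k=0: +1/(0!×0!×0!×2!×1!×4!) = 1/48
Σ = 1/48  ⇒  CG² = 6912/7×(1/48)² = 3/7
CG = +√(3/7) = +0.654654

+√(3/7) = +0.654654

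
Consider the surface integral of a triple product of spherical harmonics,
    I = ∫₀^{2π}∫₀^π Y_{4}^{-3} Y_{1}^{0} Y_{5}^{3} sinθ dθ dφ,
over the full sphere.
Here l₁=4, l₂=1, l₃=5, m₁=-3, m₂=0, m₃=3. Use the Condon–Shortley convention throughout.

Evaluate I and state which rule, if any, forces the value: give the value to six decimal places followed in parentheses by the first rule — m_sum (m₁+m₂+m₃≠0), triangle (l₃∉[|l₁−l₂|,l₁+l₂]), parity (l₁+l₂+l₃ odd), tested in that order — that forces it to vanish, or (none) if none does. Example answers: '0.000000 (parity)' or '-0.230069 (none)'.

Checks pass: Σm=0; 10 even; l₃=5∈[3,5].
(2·4+1)(2·1+1)(2·5+1) = 297
Δ: 0! 8! 2! / 11! → 1/495
sum: t=0:+1/576 = 1/576
3j²(4 1 5; 0 0 0) = Δ·Π!·Σ² = 5/99  (sign -1)
sum: t=0:+1/5040 = 1/5040
3j²(4 1 5; -3 0 3) = Δ·Π!·Σ² = 16/495  (sign +1)
combine: 4πI² = 297·5/99·16/495 = 16/33
take √, sign -1: I = -0.19642560
No selection rule forces the value: the integral is nonzero (none).

-0.196426 (none)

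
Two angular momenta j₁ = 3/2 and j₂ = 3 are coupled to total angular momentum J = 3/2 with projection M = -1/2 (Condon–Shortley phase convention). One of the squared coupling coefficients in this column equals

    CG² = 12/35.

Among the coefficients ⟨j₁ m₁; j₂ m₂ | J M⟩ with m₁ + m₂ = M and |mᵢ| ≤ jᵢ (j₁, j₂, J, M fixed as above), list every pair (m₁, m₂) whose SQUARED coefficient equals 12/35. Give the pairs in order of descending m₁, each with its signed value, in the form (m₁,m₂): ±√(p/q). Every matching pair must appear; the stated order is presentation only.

(1/2,-1): −√(12/35)

Admissible pairs with m₁+m₂ = M = -1/2: (-3/2,1), (-1/2,0), (1/2,-1), (3/2,-2)
  (m₁,m₂)=(3/2,-2): CG² = 2/7, CG = +√(2/7)
  (m₁,m₂)=(1/2,-1): CG² = 12/35, CG = −√(12/35)   ← matches the target
  (m₁,m₂)=(-1/2,0): CG² = 9/35, CG = +√(9/35)
  (m₁,m₂)=(-3/2,1): CG² = 4/35, CG = −√(4/35)
Pairs with CG² = 12/35: (1/2,-1): −√(12/35)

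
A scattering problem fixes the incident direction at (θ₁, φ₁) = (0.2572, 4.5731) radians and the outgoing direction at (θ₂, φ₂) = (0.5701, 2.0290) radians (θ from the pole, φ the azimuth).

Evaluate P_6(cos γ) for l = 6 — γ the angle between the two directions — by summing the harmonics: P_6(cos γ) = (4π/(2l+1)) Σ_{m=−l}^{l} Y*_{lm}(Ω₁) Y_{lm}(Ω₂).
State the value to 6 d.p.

Addition theorem: P_6(cos γ) = (4π/13) Σ_m Y*_{lm}(Ω₁) Y_{lm}(Ω₂), m = −6…6:
  term(m=-6) = -0.00000 + 0.00000j   from Y*(Ω₁)=-0.00009 + 0.00010j, Y(Ω₂)=0.01103 + 0.00457j
  term(m=-5) = 0.00011 + 0.00002j   from Y*(Ω₁)=-0.00111 - 0.00132j, Y(Ω₂)=-0.04849 + 0.04255j
  term(m=-4) = -0.00209 - 0.00195j   from Y*(Ω₁)=0.01178 - 0.00734j, Y(Ω₂)=-0.05329 - 0.19871j
  term(m=-3) = 0.00687 + 0.03048j   from Y*(Ω₁)=0.03067 + 0.06907j, Y(Ω₂)=0.40552 + 0.08059j
  term(m=-2) = 0.04608 - 0.11678j   from Y*(Ω₁)=-0.26406 + 0.07553j, Y(Ω₂)=-0.27823 + 0.36267j
  term(m=-1) = -0.02857 + 0.01944j   from Y*(Ω₁)=-0.08174 - 0.58301j, Y(Ω₂)=-0.02596 - 0.05264j
  term(m=+0) = -0.17662 + 0.00000j   from Y*(Ω₁)=0.42270 + 0.00000j, Y(Ω₂)=-0.41783 + 0.00000j
  term(m=+1) = -0.02857 - 0.01944j   from Y*(Ω₁)=0.08174 - 0.58301j, Y(Ω₂)=0.02596 - 0.05264j
  term(m=+2) = 0.04608 + 0.11678j   from Y*(Ω₁)=-0.26406 - 0.07553j, Y(Ω₂)=-0.27823 - 0.36267j
  term(m=+3) = 0.00687 - 0.03048j   from Y*(Ω₁)=-0.03067 + 0.06907j, Y(Ω₂)=-0.40552 + 0.08059j
  term(m=+4) = -0.00209 + 0.00195j   from Y*(Ω₁)=0.01178 + 0.00734j, Y(Ω₂)=-0.05329 + 0.19871j
  term(m=+5) = 0.00011 - 0.00002j   from Y*(Ω₁)=0.00111 - 0.00132j, Y(Ω₂)=0.04849 + 0.04255j
  term(m=+6) = -0.00000 - 0.00000j   from Y*(Ω₁)=-0.00009 - 0.00010j, Y(Ω₂)=0.01103 - 0.00457j
Accumulated sum -0.13181 + 0.00000j; after 4π/(2l+1) scaling, -0.12741 + 0.00000j ⇒ P_6 = -0.127412

-0.127412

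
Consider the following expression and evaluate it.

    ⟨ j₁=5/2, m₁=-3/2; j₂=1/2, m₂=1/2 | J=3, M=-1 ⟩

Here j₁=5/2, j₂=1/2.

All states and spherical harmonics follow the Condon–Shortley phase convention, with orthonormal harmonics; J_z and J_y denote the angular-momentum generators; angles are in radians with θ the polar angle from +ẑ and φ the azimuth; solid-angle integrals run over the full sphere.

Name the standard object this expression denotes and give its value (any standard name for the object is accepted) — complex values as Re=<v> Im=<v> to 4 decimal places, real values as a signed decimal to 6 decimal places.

This is a Clebsch–Gordan (vector-coupling) coefficient.
√[7·0!5!1!/7! · 1!4!1!0!2!4!] = √(192)
  +(−1)^0/∏(0,0,4,1,1,0)! = 1/24  (running 1/24)
⟨..|..⟩ = √(192)·(1/24) = +0.577350

Clebsch–Gordan coefficient, +√(1/3) ≈ +0.577350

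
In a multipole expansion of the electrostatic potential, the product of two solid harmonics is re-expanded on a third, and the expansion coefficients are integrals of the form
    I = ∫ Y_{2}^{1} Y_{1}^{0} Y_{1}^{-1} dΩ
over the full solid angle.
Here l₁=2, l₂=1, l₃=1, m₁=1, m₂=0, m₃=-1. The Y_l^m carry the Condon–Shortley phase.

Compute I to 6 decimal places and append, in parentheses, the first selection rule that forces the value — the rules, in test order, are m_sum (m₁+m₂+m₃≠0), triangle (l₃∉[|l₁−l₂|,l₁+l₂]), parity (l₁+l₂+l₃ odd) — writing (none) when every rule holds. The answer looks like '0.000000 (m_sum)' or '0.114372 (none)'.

m-sum 0 ✓  L=4 even ✓  1≤1≤3 ✓
Π(2lᵢ+1) = 5×3×3 = 45
triangle coeff Δ(2,1,1) = 1/30
Σ_t [1,1]: t=1:−1/1 = -1/1
(3j)²=2/15 [(2 1 1; 0 0 0)], sign=+1
Σ_t [1,1]: t=1:−1/2 = -1/2
(3j)²=1/10 [(2 1 1; 1 0 -1)], sign=-1
⇒ 4πI² = 3/5
I = (-1)√(3/5/(4π)) = -0.21850969
No selection rule forces the value: the integral is nonzero (none).

-0.218510 (none)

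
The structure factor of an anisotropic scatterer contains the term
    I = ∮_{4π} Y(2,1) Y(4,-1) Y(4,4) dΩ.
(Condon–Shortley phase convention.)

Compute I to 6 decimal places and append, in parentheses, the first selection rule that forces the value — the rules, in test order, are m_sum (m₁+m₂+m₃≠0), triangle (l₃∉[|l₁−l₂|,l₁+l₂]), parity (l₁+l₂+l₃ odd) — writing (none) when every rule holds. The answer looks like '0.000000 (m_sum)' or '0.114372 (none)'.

0.000000 (m_sum)

Σmᵢ = 4 ≠ 0, so the φ-integral vanishes; I = 0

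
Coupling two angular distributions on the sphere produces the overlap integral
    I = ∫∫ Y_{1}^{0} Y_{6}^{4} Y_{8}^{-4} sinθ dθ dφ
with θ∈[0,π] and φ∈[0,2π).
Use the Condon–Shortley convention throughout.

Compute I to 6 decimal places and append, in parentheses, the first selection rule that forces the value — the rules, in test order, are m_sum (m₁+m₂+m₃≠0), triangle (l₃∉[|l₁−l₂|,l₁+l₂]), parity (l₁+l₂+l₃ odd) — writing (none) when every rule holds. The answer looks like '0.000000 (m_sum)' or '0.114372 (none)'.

0.000000 (triangle)

|1−6|≤8≤1+6 violated ⇒ I = 0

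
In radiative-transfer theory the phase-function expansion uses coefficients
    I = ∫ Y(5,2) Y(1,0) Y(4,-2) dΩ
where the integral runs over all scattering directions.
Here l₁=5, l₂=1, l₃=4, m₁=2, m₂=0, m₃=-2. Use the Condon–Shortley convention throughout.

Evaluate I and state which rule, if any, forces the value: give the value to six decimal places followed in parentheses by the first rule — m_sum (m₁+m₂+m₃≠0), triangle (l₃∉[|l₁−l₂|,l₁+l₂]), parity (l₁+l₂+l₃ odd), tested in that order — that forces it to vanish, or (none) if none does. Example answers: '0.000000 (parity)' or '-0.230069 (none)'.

Checks pass: Σm=0; 10 even; l₃=4∈[4,6].
(2·5+1)(2·1+1)(2·4+1) = 297
Δ: 2! 8! 0! / 11! → 1/495
sum: t=1:−1/576 = -1/576
3j²(5 1 4; 0 0 0) = Δ·Π!·Σ² = 5/99  (sign -1)
sum: t=1:−1/1440 = -1/1440
3j²(5 1 4; 2 0 -2) = Δ·Π!·Σ² = 7/165  (sign -1)
combine: 4πI² = 297·5/99·7/165 = 7/11
take √, sign +1: I = 0.22503380
No selection rule forces the value: the integral is nonzero (none).

0.225034 (none)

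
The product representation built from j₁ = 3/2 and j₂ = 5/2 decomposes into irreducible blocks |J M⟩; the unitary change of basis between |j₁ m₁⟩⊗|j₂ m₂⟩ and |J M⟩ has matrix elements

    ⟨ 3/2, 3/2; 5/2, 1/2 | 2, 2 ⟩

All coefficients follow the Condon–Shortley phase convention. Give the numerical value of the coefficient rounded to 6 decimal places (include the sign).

√[5·2!1!3!/7! · 3!0!3!2!4!0!] = √(144/7)
  +(−1)^0/∏(0,2,0,3,1,0)! = 1/12  (running 1/12)
⟨..|..⟩ = √(144/7)·(1/12) = +0.377964

+√(1/7) = +0.377964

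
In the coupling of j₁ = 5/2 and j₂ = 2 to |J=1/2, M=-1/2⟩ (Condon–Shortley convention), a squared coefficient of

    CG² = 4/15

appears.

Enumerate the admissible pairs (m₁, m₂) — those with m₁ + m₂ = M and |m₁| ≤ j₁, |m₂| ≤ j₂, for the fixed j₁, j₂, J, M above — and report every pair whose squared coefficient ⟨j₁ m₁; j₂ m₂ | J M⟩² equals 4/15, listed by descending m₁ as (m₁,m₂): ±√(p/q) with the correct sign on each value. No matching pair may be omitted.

Admissible pairs with m₁+m₂ = M = -1/2: (-5/2,2), (-3/2,1), (-1/2,0), (1/2,-1), (3/2,-2)
  (m₁,m₂)=(3/2,-2): CG² = 1/15, CG = +√(1/15)
  (m₁,m₂)=(1/2,-1): CG² = 2/15, CG = −√(2/15)
  (m₁,m₂)=(-1/2,0): CG² = 1/5, CG = +√(1/5)
  (m₁,m₂)=(-3/2,1): CG² = 4/15, CG = −√(4/15)   ← matches the target
  (m₁,m₂)=(-5/2,2): CG² = 1/3, CG = +√(1/3)
Pairs with CG² = 4/15: (-3/2,1): −√(4/15)

(-3/2,1): −√(4/15)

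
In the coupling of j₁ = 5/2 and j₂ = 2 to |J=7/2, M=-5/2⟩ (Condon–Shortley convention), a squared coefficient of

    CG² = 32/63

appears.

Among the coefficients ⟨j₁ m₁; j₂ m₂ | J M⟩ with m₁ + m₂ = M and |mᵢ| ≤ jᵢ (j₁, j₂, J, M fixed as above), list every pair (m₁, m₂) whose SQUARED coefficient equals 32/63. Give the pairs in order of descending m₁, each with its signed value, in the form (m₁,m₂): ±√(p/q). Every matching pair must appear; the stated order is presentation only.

Admissible pairs with m₁+m₂ = M = -5/2: (-5/2,0), (-3/2,-1), (-1/2,-2)
  (m₁,m₂)=(-1/2,-2): CG² = 32/63, CG = +√(32/63)   ← matches the target
  (m₁,m₂)=(-3/2,-1): CG² = 1/63, CG = −√(1/63)
  (m₁,m₂)=(-5/2,0): CG² = 10/21, CG = −√(10/21)
Pairs with CG² = 32/63: (-1/2,-2): +√(32/63)

(-1/2,-2): +√(32/63)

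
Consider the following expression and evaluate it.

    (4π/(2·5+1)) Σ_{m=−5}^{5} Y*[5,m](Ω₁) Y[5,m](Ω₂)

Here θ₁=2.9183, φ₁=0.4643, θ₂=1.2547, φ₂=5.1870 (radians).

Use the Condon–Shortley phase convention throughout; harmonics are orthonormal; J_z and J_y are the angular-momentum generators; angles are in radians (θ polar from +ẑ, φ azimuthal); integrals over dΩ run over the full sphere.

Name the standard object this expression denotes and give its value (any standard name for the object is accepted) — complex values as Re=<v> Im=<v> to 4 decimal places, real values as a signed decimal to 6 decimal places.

Legendre polynomial (addition theorem), -0.345217

This sum is the spherical-harmonic addition theorem: it equals the Legendre polynomial P_l(cos γ) of the angle γ between the two directions.
Summing Y*_{l m}(θ₁,φ₁)·Y_{l m}(θ₂,φ₂) over m ∈ [−5, 5]; prefactor 4π/(2·5+1) = 1.142397:
  [-5]  conj(Y_{5,-5})(Ω₁) = (-0.000169, 0.000181) ; Y_{5,-5}(Ω₂) = (0.250230, -0.258814) ; Δ = (0.000005, 0.000089)
  [-4]  conj(Y_{5,-4})(Ω₁) = (0.000972, -0.003301) ; Y_{5,-4}(Ω₂) = (-0.119823, -0.352527) ; Δ = (-0.001280, 0.000053)
  [-3]  conj(Y_{5,-3})(Ω₁) = (0.005025, 0.027946) ; Y_{5,-3}(Ω₂) = (0.038287, 0.005668) ; Δ = (0.000034, 0.001098)
  [-2]  conj(Y_{5,-2})(Ω₁) = (-0.089941, -0.120248) ; Y_{5,-2}(Ω₂) = (0.196796, -0.274744) ; Δ = (-0.050737, 0.001046)
  [-1]  conj(Y_{5,-1})(Ω₁) = (0.423455, 0.212073) ; Y_{5,-1}(Ω₂) = (-0.021809, -0.042447) ; Δ = (-0.000233, -0.022599)
  [+0]  conj(Y_{5,0})(Ω₁) = (-0.616474, -0.000000) ; Y_{5,0}(Ω₂) = (0.320796, 0.000000) ; Δ = (-0.197762, -0.000000)
  [+1]  conj(Y_{5,1})(Ω₁) = (-0.423455, 0.212073) ; Y_{5,1}(Ω₂) = (0.021809, -0.042447) ; Δ = (-0.000233, 0.022599)
  [+2]  conj(Y_{5,2})(Ω₁) = (-0.089941, 0.120248) ; Y_{5,2}(Ω₂) = (0.196796, 0.274744) ; Δ = (-0.050737, -0.001046)
  [+3]  conj(Y_{5,3})(Ω₁) = (-0.005025, 0.027946) ; Y_{5,3}(Ω₂) = (-0.038287, 0.005668) ; Δ = (0.000034, -0.001098)
  [+4]  conj(Y_{5,4})(Ω₁) = (0.000972, 0.003301) ; Y_{5,4}(Ω₂) = (-0.119823, 0.352527) ; Δ = (-0.001280, -0.000053)
  [+5]  conj(Y_{5,5})(Ω₁) = (0.000169, 0.000181) ; Y_{5,5}(Ω₂) = (-0.250230, -0.258814) ; Δ = (0.000005, -0.000089)
Total Σ_m = (-0.302187, 0.000000). Multiply by 1.142397: (-0.345217, 0.000000). P_5(cos γ) = -0.345217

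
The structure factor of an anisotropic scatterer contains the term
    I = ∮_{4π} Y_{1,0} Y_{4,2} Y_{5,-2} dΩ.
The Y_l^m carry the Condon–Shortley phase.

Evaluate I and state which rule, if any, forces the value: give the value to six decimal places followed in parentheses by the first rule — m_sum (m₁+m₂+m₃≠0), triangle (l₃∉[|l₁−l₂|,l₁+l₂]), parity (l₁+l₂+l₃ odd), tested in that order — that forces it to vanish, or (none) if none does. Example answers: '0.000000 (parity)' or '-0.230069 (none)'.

m-sum 0 ✓  L=10 even ✓  3≤5≤5 ✓
Π(2lᵢ+1) = 3×9×11 = 297
triangle coeff Δ(1,4,5) = 1/495
Σ_t [0,0]: t=0:+1/576 = 1/576
(3j)²=5/99 [(1 4 5; 0 0 0)], sign=-1
Σ_t [0,0]: t=0:+1/1440 = 1/1440
(3j)²=7/165 [(1 4 5; 0 2 -2)], sign=-1
⇒ 4πI² = 7/11
I = (+1)√(7/11/(4π)) = 0.22503380
No selection rule forces the value: the integral is nonzero (none).

0.225034 (none)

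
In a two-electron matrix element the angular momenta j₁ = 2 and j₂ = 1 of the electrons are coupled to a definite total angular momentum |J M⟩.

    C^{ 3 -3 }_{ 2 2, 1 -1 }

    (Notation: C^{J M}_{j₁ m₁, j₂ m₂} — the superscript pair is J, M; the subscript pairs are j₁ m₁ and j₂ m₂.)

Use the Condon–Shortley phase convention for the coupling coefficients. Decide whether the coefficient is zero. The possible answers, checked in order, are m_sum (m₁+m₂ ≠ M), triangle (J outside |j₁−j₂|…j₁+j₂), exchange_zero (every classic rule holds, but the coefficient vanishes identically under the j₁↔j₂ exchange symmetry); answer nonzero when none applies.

m_sum

m-sum: m₁+m₂ = 2+(-1) = 1, M = -3  ✗ ⇒ coefficient is 0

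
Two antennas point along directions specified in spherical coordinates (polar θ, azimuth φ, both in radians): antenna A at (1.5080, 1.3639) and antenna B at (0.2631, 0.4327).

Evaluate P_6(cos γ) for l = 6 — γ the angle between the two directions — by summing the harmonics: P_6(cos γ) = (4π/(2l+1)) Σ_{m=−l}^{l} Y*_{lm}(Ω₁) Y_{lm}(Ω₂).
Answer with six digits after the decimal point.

-0.048706

Term-by-term m-sum for l=6 (normalisation 4π/13 = 0.966644):
  term(m=-6) = (0.000055, -0.000046)   from Y*(Ω₁)=(-0.154435, 0.451730), Y(Ω₂)=(-0.000128, -0.000078)
  term(m=-5) = (-0.000011, -0.000200)   from Y*(Ω₁)=(0.089387, 0.053134), Y(Ω₂)=(-0.001074, -0.001595)
  term(m=-4) = (0.004271, 0.002818)   from Y*(Ω₁)=(-0.229144, 0.249342), Y(Ω₂)=(-0.002407, -0.014915)
  term(m=-3) = (0.009068, -0.003289)   from Y*(Ω₁)=(0.069879, 0.097739), Y(Ω₂)=(0.021623, -0.077317)
  term(m=-2) = (-0.024647, 0.082114)   from Y*(Ω₁)=(-0.276129, 0.121261), Y(Ω₂)=(0.184308, -0.216437)
  term(m=-1) = (0.044466, 0.059773)   from Y*(Ω₁)=(0.025879, 0.123291), Y(Ω₂)=(0.536859, -0.247971)
  term(m=+0) = (-0.116788, -0.000000)   from Y*(Ω₁)=(-0.291869, -0.000000), Y(Ω₂)=(0.400138, 0.000000)
  term(m=+1) = (0.044466, -0.059773)   from Y*(Ω₁)=(-0.025879, 0.123291), Y(Ω₂)=(-0.536859, -0.247971)
  term(m=+2) = (-0.024647, -0.082114)   from Y*(Ω₁)=(-0.276129, -0.121261), Y(Ω₂)=(0.184308, 0.216437)
  term(m=+3) = (0.009068, 0.003289)   from Y*(Ω₁)=(-0.069879, 0.097739), Y(Ω₂)=(-0.021623, -0.077317)
  term(m=+4) = (0.004271, -0.002818)   from Y*(Ω₁)=(-0.229144, -0.249342), Y(Ω₂)=(-0.002407, 0.014915)
  term(m=+5) = (-0.000011, 0.000200)   from Y*(Ω₁)=(-0.089387, 0.053134), Y(Ω₂)=(0.001074, -0.001595)
  term(m=+6) = (0.000055, 0.000046)   from Y*(Ω₁)=(-0.154435, -0.451730), Y(Ω₂)=(-0.000128, 0.000078)
Σ over m = (-0.050387, -0.000000); ×(4π/13) → (-0.048706, -0.000000). Real part: -0.048706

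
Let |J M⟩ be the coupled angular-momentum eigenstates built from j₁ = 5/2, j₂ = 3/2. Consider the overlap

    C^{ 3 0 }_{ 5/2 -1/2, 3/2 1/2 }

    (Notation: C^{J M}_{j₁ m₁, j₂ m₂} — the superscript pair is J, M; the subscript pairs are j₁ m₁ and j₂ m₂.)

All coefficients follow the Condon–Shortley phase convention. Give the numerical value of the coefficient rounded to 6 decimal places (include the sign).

−√(1/5) = -0.447214

triangle: 1!*4!*2!/8! = 48/40320
(j±m)!: 2!*3!*2!*1!*3!*3! = 864
prefactor² = (2J+1)*Δ*N² = 36/5
  k=0: +1/(0!*1!*3!*2!*1!*0!) = 1/12
  k=1: −1/(1!*0!*2!*1!*2!*1!) = -1/4
Σ = -1/6  ⇒  CG² = 36/5*(-1/6)² = 1/5
CG = −√(1/5) = -0.447214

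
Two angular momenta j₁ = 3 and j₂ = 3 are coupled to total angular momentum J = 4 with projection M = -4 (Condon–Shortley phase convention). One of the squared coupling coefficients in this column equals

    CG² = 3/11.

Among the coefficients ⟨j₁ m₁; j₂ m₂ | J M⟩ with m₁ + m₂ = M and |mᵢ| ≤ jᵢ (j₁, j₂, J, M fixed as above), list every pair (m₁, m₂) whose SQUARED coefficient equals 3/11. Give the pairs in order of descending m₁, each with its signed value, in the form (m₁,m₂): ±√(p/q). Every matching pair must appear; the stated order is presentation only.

Admissible pairs with m₁+m₂ = M = -4: (-3,-1), (-2,-2), (-1,-3)
  (m₁,m₂)=(-1,-3): CG² = 3/11, CG = +√(3/11)   ← matches the target
  (m₁,m₂)=(-2,-2): CG² = 5/11, CG = −√(5/11)
  (m₁,m₂)=(-3,-1): CG² = 3/11, CG = +√(3/11)   ← matches the target
Pairs with CG² = 3/11: (-1,-3): +√(3/11); (-3,-1): +√(3/11)

(-1,-3): +√(3/11); (-3,-1): +√(3/11)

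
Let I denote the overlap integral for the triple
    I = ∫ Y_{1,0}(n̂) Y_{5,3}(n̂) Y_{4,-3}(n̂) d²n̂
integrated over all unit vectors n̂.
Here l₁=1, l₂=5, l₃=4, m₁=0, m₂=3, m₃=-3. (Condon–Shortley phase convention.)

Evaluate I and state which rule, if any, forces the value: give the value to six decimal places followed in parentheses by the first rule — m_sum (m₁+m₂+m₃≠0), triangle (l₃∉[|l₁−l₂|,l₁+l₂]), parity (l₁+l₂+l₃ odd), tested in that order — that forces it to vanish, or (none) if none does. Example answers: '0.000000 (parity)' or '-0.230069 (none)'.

Checks pass: Σm=0; 10 even; l₃=4∈[4,6].
(2·1+1)(2·5+1)(2·4+1) = 297
Δ: 2! 0! 8! / 11! → 1/495
sum: t=1:−1/576 = -1/576
3j²(1 5 4; 0 0 0) = Δ·Π!·Σ² = 5/99  (sign -1)
sum: t=1:−1/5040 = -1/5040
3j²(1 5 4; 0 3 -3) = Δ·Π!·Σ² = 16/495  (sign +1)
combine: 4πI² = 297·5/99·16/495 = 16/33
take √, sign -1: I = -0.19642560
No selection rule forces the value: the integral is nonzero (none).

-0.196426 (none)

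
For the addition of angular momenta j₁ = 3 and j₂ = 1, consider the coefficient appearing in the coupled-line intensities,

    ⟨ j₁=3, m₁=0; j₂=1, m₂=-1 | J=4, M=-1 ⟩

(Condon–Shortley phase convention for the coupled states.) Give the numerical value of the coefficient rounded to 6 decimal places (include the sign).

√[9·0!6!2!/9! · 3!3!0!2!3!5!] = √(12960/7)
  +(−1)^0/∏(0,0,3,0,3,2)! = 1/72  (running 1/72)
⟨..|..⟩ = √(12960/7)·(1/72) = +0.597614

+0.597614  (= +√(5/14))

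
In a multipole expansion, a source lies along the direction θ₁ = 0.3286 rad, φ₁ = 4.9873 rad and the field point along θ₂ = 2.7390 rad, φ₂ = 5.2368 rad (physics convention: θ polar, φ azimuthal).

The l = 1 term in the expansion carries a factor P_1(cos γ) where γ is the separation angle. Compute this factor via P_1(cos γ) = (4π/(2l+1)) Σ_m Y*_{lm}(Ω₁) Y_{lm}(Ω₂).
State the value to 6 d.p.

-0.748294

Summing Y*_{l m}(θ₁,φ₁)·Y_{l m}(θ₂,φ₂) over m ∈ [−1, 1]; prefactor 4π/(2·1+1) = 4.188790:
  term(m=-1) = 0.01463 - 0.00373j   from Y*(Ω₁)=0.03027 - 0.10731j, Y(Ω₂)=0.06778 + 0.11718j
  term(m=+0) = -0.20789 + 0.00000j   from Y*(Ω₁)=0.46246 + 0.00000j, Y(Ω₂)=-0.44954 + 0.00000j
  term(m=+1) = 0.01463 + 0.00373j   from Y*(Ω₁)=-0.03027 - 0.10731j, Y(Ω₂)=-0.06778 + 0.11718j
Accumulated sum -0.17864 + 0.00000j; after 4π/(2l+1) scaling, -0.74829 + 0.00000j ⇒ P_1 = -0.748294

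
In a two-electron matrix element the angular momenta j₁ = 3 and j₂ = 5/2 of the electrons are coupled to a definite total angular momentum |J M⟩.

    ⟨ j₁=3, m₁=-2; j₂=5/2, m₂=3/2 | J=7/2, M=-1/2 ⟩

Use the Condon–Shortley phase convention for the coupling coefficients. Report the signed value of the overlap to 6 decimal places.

+√(20/63) = +0.563436

triangle: 2!*4!*3!/10! = 288/3628800
(j±m)!: 1!*5!*4!*1!*3!*4! = 414720
prefactor² = (2J+1)*Δ*N² = 9216/35
  k=1: −1/(1!*1!*4!*3!*0!*0!) = -1/144
  k=2: +1/(2!*0!*3!*2!*1!*1!) = 1/24
Σ = 5/144  ⇒  CG² = 9216/35*(5/144)² = 20/63
CG = +√(20/63) = +0.563436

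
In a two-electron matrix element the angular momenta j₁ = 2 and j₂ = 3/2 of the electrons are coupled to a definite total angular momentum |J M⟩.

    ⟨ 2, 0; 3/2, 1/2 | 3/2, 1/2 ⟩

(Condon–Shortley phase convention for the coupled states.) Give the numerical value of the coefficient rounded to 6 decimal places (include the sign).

j₁+j₂−J=2  J+j₁−j₂=2  J−j₁+j₂=1  j₁+j₂+J+1=6
(j₁±m₁, j₂±m₂, J±M) = (2,2,2,1,2,1)
P² = 16/45
sum k=1..2:
  [1] −1/1 = -1
  [2] +1/4 = 1/4
S = -3/4
C² = P²·S² = 1/5 ; C = -0.447214

-0.447214  (= −√(1/5))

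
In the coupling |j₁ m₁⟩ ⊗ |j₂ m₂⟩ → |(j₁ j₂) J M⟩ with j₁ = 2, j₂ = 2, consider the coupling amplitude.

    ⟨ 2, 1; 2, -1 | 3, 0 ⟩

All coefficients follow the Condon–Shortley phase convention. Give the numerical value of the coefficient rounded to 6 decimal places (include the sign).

triangle: 1!*3!*3!/8! = 36/40320
(j±m)!: 3!*1!*1!*3!*3!*3! = 1296
prefactor² = (2J+1)*Δ*N² = 81/10
  k=0: +1/(0!*1!*1!*1!*2!*2!) = 1/4
  k=1: −1/(1!*0!*0!*0!*3!*3!) = -1/36
Σ = 2/9  ⇒  CG² = 81/10*(2/9)² = 2/5
CG = +√(2/5) = +0.632456

+√(2/5) ≈ +0.632456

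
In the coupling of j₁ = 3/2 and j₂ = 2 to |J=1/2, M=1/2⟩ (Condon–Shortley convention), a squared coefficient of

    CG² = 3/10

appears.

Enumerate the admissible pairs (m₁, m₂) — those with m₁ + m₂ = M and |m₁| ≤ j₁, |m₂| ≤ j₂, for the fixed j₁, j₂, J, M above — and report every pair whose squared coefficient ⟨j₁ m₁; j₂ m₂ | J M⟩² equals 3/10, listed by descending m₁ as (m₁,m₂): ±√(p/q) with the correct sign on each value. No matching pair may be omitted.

Admissible pairs with m₁+m₂ = M = 1/2: (-3/2,2), (-1/2,1), (1/2,0), (3/2,-1)
  (m₁,m₂)=(3/2,-1): CG² = 1/10, CG = +√(1/10)
  (m₁,m₂)=(1/2,0): CG² = 1/5, CG = −√(1/5)
  (m₁,m₂)=(-1/2,1): CG² = 3/10, CG = +√(3/10)   ← matches the target
  (m₁,m₂)=(-3/2,2): CG² = 2/5, CG = −√(2/5)
Pairs with CG² = 3/10: (-1/2,1): +√(3/10)

(-1/2,1): +√(3/10)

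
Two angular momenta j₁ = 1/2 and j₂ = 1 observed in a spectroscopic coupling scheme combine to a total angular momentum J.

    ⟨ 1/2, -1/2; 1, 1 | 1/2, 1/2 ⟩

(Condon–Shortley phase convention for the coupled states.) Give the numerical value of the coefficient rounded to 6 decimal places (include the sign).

−√(2/3) = -0.816497

√[2·1!0!1!/3! · 0!1!2!0!1!0!] = √(2/3)
  +(−1)^1/∏(1,0,0,1,0,0)! = -1  (running -1)
⟨..|..⟩ = √(2/3)·(-1) = -0.816497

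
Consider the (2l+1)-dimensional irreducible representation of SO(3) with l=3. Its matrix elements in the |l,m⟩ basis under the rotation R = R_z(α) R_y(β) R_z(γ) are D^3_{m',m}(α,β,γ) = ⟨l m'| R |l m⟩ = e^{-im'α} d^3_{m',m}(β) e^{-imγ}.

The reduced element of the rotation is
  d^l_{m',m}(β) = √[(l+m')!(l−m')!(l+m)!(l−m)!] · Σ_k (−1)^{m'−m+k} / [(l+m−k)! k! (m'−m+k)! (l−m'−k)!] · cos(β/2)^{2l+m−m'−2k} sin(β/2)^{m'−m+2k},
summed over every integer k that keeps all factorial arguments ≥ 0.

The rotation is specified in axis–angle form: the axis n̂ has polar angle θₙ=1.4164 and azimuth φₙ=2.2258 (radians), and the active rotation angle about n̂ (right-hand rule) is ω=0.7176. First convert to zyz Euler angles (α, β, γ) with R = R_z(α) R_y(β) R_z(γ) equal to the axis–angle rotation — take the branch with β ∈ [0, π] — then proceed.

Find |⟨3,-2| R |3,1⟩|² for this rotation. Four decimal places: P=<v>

P=0.0412

Axis–angle → zyz. n̂ = (sinθₙcosφₙ, sinθₙsinφₙ, cosθₙ) = (-0.601916, +0.783612, +0.153784), ω = 0.7176.
R = I cosω + sinω [n̂]ₓ + (1−cosω) n̂n̂ᵀ gives
  R = [+0.842735, -0.217445, +0.492459; -0.015195, +0.904819, +0.425526; -0.538114, -0.366088, +0.759218]
β = atan2(√(R₁₃²+R₂₃²), R₃₃) = 0.708685; α = atan2(R₂₃, R₁₃) mod 2π = 0.712614; γ = atan2(R₃₂, −R₃₁) mod 2π = 5.685792
First d^3_{-2,1}(β=0.7087), then the phase factors e^{-i(-2)α} and e^{-i(1)γ}:
c=cos(0.708685/2)=0.937875, s=sin(0.708685/2)=0.346974; N=√[1·120·24·2]=75.894664
k∈{3,4} keeps every argument non-negative
  k=3: (−1)^0·75.8947/(12)·0.9379^3·0.3470^3 = +0.217949
  k=4: (−1)^1·75.8947/(24)·0.9379^1·0.3470^5 = -0.014915
d^3_{-2,1}(0.7087) = +0.217949 -0.014915 = +0.203034
|D^3_{-2,1}|² = |d^3_{-2,1}(β)|² = (+0.203034)² = 0.041223 (the z-rotation phases have unit modulus)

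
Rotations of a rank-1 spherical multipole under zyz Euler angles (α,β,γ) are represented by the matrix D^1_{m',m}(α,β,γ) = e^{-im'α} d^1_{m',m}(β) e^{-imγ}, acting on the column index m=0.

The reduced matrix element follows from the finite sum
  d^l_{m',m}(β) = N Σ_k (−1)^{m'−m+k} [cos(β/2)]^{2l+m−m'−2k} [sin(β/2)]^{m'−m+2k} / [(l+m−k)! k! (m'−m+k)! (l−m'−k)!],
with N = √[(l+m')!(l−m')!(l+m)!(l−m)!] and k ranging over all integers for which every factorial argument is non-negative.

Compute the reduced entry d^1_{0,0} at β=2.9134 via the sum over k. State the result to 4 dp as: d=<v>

d^1_{0,0}(β=2.9134) via the finite sum:
Half-angle: c=0.113849, s=0.993498. N=√(1·1·1·1)=1.000000
k∈{0,1} keeps every argument non-negative
  k=0: (−1)^0·1.0000/(1)·0.1138^2·0.9935^0 = +0.012962
  k=1: (−1)^1·1.0000/(1)·0.1138^0·0.9935^2 = -0.987038
d^1_{0,0}(2.9134) = +0.012962 -0.987038 = -0.974077

d=-0.9741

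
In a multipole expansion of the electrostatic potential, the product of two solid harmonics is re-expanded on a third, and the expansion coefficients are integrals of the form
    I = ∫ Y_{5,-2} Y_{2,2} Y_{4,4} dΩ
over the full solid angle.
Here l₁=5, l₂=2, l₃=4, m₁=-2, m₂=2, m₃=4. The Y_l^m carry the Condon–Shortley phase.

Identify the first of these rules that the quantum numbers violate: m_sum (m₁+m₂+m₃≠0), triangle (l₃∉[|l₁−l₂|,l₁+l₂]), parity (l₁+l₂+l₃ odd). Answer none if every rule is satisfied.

azimuthal sum: -2 + 2 + 4 = 4  ✗
3 ≤ 4 ≤ 7 (triangle on l)
L = 5 + 2 + 4 = 11 (odd)

m_sum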